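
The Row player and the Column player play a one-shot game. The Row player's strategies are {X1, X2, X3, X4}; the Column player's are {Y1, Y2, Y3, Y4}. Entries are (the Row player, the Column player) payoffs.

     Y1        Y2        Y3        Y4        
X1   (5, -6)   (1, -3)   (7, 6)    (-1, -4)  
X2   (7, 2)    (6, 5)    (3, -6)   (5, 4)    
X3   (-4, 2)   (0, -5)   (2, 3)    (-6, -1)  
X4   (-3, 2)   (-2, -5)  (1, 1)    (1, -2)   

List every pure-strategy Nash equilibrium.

Check mutual best responses: a cell is a NE iff neither player can gain by unilaterally deviating.
The Row player's best responses — vs Y1: X2 (payoff 7); vs Y2: X2 (payoff 6); vs Y3: X1 (payoff 7); vs Y4: X2 (payoff 5).
The Column player's best responses — vs X1: Y3 (payoff 6); vs X2: Y2 (payoff 5); vs X3: Y3 (payoff 3); vs X4: Y1 (payoff 2).
Mutual best responses occur at (X1, Y3) and (X2, Y2); at each, neither player gains by switching.

(X1, Y3) and (X2, Y2)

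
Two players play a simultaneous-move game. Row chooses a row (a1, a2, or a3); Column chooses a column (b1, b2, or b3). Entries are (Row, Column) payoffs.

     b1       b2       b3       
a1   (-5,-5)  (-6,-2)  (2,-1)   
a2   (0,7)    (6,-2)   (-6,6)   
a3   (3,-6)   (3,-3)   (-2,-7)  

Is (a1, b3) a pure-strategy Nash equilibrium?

Holding Column at b3: Row gets 2 from a1, versus -6 from a2, -2 from a3. No profitable deviation for Row.
Holding Row at a1: Column gets -1 from b3, versus -5 from b1, -2 from b2. No profitable deviation for Column either.

Yes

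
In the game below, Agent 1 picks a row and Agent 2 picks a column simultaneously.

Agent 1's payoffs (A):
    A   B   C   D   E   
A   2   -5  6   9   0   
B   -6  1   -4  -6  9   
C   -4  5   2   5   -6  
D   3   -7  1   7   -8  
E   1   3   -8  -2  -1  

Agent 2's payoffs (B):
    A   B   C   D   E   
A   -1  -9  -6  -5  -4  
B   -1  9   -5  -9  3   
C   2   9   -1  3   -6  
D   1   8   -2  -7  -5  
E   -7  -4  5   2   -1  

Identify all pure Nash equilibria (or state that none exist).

(C, B)

Find each player's best response to every opponent strategy; NE are the intersections.
Agent 1's best responses — vs A: D (payoff 3); vs B: C (payoff 5); vs C: A (payoff 6); vs D: A (payoff 9); vs E: B (payoff 9).
Agent 2's best responses — vs A: A (payoff -1); vs B: B (payoff 9); vs C: B (payoff 9); vs D: B (payoff 8); vs E: C (payoff 5).
The only mutual best response is (C, B); neither player gains by switching there.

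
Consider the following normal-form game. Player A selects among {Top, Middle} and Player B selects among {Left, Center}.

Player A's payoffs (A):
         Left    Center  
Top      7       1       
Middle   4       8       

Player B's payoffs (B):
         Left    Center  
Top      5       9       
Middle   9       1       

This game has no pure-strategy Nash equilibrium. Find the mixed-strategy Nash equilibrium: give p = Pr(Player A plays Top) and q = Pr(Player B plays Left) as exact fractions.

p = 2/3, q = 7/10

In a mixed NE each player is indifferent between their pure strategies, so the opponent's mix sets the indifference.
Player B indifferent between Left and Center: p·5 + (1−p)·9 = p·9 + (1−p)·1 ⟹ 9 + (-4)p = 1 + 8p ⟹ p = 2/3.
Player A indifferent between Top and Middle: q·7 + (1−q)·1 = q·4 + (1−q)·8 ⟹ 1 + 6q = 8 + (-4)q ⟹ q = 7/10.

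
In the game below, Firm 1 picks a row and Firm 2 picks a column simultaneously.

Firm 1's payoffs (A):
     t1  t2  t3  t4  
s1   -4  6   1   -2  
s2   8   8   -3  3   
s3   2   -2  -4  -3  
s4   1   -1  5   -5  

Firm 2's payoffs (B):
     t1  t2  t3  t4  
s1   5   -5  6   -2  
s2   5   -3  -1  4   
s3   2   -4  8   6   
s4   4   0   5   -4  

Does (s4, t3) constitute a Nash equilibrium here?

Yes

Holding Firm 2 at t3: Firm 1 gets 5 from s4, versus 1 from s1, -3 from s2, -4 from s3. No profitable deviation for Firm 1.
Holding Firm 1 at s4: Firm 2 gets 5 from t3, versus 4 from t1, 0 from t2, -4 from t4. No profitable deviation for Firm 2 either.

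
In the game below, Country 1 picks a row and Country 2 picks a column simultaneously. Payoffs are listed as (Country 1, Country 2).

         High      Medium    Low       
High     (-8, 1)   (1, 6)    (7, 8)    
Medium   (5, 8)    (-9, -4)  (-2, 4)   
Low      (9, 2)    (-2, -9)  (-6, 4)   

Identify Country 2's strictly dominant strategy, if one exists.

No strictly dominant strategy

A strategy is strictly dominant if it gives Country 2 a strictly higher payoff than every other strategy, against every choice by the opponent.
High is not dominant: against High, Medium gives 6 > 1.
Medium is not dominant: against High, Low gives 8 > 6.
Low is not dominant: against Medium, High gives 8 > 4.
No single strategy is best against every opponent action.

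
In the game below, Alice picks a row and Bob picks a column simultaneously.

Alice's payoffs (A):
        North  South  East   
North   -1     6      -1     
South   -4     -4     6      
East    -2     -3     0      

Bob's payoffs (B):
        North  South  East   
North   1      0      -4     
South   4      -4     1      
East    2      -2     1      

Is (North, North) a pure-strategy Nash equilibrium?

Holding Bob at North: Alice gets -1 from North, versus -4 from South, -2 from East. No profitable deviation for Alice.
Holding Alice at North: Bob gets 1 from North, versus 0 from South, -4 from East. No profitable deviation for Bob either.

Yes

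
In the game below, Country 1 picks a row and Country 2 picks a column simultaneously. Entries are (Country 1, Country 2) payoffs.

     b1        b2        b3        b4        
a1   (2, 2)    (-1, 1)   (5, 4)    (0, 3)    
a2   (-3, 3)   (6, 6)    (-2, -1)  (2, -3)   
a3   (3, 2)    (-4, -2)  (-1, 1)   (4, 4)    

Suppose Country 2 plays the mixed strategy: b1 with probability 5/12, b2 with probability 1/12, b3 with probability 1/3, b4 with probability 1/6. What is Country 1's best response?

a1

Compute Country 1's expected payoff from each pure strategy against the given mix.
a1: (5/12)·2 + (1/12)·(-1) + (1/3)·5 + (1/6)·0 = 29/12
a2: (5/12)·(-3) + (1/12)·6 + (1/3)·(-2) + (1/6)·2 = -13/12
a3: (5/12)·3 + (1/12)·(-4) + (1/3)·(-1) + (1/6)·4 = 5/4
Highest expected payoff is 29/12, from a1.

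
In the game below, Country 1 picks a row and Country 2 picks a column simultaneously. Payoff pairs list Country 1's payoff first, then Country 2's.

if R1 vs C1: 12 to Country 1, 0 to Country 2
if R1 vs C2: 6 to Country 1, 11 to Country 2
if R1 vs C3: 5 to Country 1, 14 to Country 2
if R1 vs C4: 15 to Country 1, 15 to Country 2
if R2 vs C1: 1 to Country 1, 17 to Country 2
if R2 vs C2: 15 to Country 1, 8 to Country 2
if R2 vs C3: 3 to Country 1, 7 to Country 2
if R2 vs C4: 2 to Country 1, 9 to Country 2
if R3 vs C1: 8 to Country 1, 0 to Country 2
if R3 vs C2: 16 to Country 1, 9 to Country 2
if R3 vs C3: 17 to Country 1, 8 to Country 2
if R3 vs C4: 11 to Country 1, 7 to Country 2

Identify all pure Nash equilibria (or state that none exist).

Check mutual best responses: a cell is a NE iff neither player can gain by unilaterally deviating.
Country 1's best responses — vs C1: R1 (payoff 12); vs C2: R3 (payoff 16); vs C3: R3 (payoff 17); vs C4: R1 (payoff 15).
Country 2's best responses — vs R1: C4 (payoff 15); vs R2: C1 (payoff 17); vs R3: C2 (payoff 9).
Mutual best responses occur at (R1, C4) and (R3, C2); at each, neither player gains by switching.

(R1, C4) and (R3, C2)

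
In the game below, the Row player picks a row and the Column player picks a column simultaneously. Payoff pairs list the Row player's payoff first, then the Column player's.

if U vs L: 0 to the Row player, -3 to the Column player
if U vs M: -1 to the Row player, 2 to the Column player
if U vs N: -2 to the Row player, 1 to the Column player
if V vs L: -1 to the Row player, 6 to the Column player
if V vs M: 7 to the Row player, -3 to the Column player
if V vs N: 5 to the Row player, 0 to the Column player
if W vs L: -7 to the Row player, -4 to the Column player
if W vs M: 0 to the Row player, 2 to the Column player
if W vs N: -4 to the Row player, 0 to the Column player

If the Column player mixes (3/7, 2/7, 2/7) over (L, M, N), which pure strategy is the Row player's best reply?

Compute the Row player's expected payoff from each pure strategy against the given mix.
U: (3/7)·0 + (2/7)·(-1) + (2/7)·(-2) = -6/7
V: (3/7)·(-1) + (2/7)·7 + (2/7)·5 = 3
W: (3/7)·(-7) + (2/7)·0 + (2/7)·(-4) = -29/7
Highest expected payoff is 3, from V.

V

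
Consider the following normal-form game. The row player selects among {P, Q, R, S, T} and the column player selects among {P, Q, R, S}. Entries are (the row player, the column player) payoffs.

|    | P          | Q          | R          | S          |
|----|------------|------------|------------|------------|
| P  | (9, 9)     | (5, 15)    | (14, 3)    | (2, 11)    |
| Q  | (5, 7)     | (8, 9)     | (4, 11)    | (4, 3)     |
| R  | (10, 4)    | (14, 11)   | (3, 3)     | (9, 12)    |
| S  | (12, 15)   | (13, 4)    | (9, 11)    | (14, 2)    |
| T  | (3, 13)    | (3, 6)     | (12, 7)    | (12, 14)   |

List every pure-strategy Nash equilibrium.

Check mutual best responses: a cell is a NE iff neither player can gain by unilaterally deviating.
The row player's best responses — vs P: S (payoff 12); vs Q: R (payoff 14); vs R: P (payoff 14); vs S: S (payoff 14).
The column player's best responses — vs P: Q (payoff 15); vs Q: R (payoff 11); vs R: S (payoff 12); vs S: P (payoff 15); vs T: S (payoff 14).
The only mutual best response is (S, P); neither player gains by switching there.

(S, P)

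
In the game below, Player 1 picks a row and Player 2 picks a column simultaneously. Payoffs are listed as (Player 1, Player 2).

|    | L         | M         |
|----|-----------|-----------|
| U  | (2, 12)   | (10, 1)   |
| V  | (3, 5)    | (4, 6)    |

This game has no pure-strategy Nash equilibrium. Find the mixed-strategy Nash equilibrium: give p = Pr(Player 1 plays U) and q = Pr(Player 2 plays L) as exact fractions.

Each player's mixing probability is pinned down by making the *other* player indifferent.
Player 2 indifferent between L and M: p·12 + (1−p)·5 = p·1 + (1−p)·6 ⟹ 5 + 7p = 6 + (-5)p ⟹ p = 1/12.
Player 1 indifferent between U and V: q·2 + (1−q)·10 = q·3 + (1−q)·4 ⟹ 10 + (-8)q = 4 + (-1)q ⟹ q = 6/7.

p = 1/12, q = 6/7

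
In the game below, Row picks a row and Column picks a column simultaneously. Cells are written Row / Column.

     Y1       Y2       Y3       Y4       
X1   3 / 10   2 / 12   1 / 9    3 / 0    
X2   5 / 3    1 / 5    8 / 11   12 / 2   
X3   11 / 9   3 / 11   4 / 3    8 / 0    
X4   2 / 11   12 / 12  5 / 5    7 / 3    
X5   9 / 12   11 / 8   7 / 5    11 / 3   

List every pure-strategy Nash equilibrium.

Check mutual best responses: a cell is a NE iff neither player can gain by unilaterally deviating.
Row's best responses — vs Y1: X3 (payoff 11); vs Y2: X4 (payoff 12); vs Y3: X2 (payoff 8); vs Y4: X2 (payoff 12).
Column's best responses — vs X1: Y2 (payoff 12); vs X2: Y3 (payoff 11); vs X3: Y2 (payoff 11); vs X4: Y2 (payoff 12); vs X5: Y1 (payoff 12).
Mutual best responses occur at (X2, Y3) and (X4, Y2); at each, neither player gains by switching.

(X2, Y3) and (X4, Y2)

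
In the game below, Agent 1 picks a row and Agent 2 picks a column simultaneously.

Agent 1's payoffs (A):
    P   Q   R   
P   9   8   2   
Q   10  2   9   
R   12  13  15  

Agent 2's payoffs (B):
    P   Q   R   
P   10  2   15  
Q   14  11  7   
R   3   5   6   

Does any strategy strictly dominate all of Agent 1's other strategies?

R

A strategy is strictly dominant if it gives Agent 1 a strictly higher payoff than every other strategy, against every choice by the opponent.
R strictly dominates: vs P: 12 > each of {9, 10}; vs Q: 13 > each of {8, 2}; vs R: 15 > each of {2, 9}.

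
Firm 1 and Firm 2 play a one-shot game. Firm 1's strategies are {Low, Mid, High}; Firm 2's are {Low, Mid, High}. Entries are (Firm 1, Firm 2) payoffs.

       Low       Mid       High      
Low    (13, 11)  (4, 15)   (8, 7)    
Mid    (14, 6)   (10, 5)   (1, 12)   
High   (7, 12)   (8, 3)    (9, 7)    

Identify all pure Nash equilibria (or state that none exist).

There is no pure-strategy Nash equilibrium

Check mutual best responses: a cell is a NE iff neither player can gain by unilaterally deviating.
Firm 1's best responses — vs Low: Mid (payoff 14); vs Mid: Mid (payoff 10); vs High: High (payoff 9).
Firm 2's best responses — vs Low: Mid (payoff 15); vs Mid: High (payoff 12); vs High: Low (payoff 12).
No cell has both players best-responding. For instance, Firm 1's best reply to High is High, but against High Firm 2 prefers Low over High.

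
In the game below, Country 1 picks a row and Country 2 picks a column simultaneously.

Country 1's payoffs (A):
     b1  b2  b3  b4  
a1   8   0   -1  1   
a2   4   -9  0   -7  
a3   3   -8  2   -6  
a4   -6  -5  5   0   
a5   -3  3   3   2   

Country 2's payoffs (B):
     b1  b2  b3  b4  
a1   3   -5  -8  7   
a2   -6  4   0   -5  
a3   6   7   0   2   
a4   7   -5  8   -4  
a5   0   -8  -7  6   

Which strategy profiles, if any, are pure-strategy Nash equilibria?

(a4, b3) and (a5, b4)

A profile is a Nash equilibrium when each player is best-responding to the other.
Country 1's best responses — vs b1: a1 (payoff 8); vs b2: a5 (payoff 3); vs b3: a4 (payoff 5); vs b4: a5 (payoff 2).
Country 2's best responses — vs a1: b4 (payoff 7); vs a2: b2 (payoff 4); vs a3: b2 (payoff 7); vs a4: b3 (payoff 8); vs a5: b4 (payoff 6).
Mutual best responses occur at (a4, b3) and (a5, b4); at each, neither player gains by switching.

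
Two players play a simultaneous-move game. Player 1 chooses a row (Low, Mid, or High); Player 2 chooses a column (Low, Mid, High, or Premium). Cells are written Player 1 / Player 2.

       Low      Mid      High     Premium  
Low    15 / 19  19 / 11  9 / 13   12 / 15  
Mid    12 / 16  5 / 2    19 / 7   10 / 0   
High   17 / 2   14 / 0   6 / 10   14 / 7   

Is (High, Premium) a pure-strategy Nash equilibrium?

Holding Player 2 at Premium: Player 1 gets 14 from High, versus 12 from Low, 10 from Mid. No profitable deviation for Player 1.
Holding Player 1 at High: Player 2 gets 7 from Premium but could get 10 by switching to High. Player 2 has a profitable deviation.

No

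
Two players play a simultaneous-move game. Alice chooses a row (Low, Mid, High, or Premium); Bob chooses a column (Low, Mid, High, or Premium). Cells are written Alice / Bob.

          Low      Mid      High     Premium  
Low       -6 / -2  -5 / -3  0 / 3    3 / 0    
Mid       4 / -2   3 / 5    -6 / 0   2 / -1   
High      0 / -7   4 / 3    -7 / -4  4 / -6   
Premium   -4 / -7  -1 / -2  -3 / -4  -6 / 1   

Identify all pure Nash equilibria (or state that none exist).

(Low, High) and (High, Mid)

Check mutual best responses: a cell is a NE iff neither player can gain by unilaterally deviating.
Alice's best responses — vs Low: Mid (payoff 4); vs Mid: High (payoff 4); vs High: Low (payoff 0); vs Premium: High (payoff 4).
Bob's best responses — vs Low: High (payoff 3); vs Mid: Mid (payoff 5); vs High: Mid (payoff 3); vs Premium: Premium (payoff 1).
Mutual best responses occur at (Low, High) and (High, Mid); at each, neither player gains by switching.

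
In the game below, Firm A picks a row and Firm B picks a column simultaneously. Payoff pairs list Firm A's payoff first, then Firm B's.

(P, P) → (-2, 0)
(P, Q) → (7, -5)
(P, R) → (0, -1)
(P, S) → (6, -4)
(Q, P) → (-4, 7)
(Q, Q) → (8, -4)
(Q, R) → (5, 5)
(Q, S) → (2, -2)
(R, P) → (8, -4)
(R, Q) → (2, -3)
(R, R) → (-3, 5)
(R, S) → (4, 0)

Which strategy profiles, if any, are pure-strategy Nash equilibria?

No pure-strategy Nash equilibrium

A profile is a Nash equilibrium when each player is best-responding to the other.
Firm A's best responses — vs P: R (payoff 8); vs Q: Q (payoff 8); vs R: Q (payoff 5); vs S: P (payoff 6).
Firm B's best responses — vs P: P (payoff 0); vs Q: P (payoff 7); vs R: R (payoff 5).
No cell has both players best-responding. For instance, Firm A's best reply to Q is Q, but against Q Firm B prefers P over Q.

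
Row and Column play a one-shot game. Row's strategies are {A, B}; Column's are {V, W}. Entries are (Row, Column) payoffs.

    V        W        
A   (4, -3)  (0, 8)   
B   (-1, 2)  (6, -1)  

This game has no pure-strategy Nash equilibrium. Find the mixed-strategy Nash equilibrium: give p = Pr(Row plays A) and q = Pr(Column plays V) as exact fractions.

Each player's mixing probability is pinned down by making the *other* player indifferent.
Column indifferent between V and W: p·(-3) + (1−p)·2 = p·8 + (1−p)·(-1) ⟹ 2 + (-5)p = (-1) + 9p ⟹ p = 3/14.
Row indifferent between A and B: q·4 + (1−q)·0 = q·(-1) + (1−q)·6 ⟹ 0 + 4q = 6 + (-7)q ⟹ q = 6/11.

p = 3/14, q = 6/11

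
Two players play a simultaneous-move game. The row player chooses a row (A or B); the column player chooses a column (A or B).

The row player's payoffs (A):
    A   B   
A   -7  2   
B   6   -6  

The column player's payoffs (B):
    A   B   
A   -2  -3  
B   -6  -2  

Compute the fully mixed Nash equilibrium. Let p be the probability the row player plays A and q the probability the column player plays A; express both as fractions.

p = 4/5, q = 8/21

Each player's mixing probability is pinned down by making the *other* player indifferent.
The column player indifferent between A and B: p·(-2) + (1−p)·(-6) = p·(-3) + (1−p)·(-2) ⟹ (-6) + 4p = (-2) + (-1)p ⟹ p = 4/5.
The row player indifferent between A and B: q·(-7) + (1−q)·2 = q·6 + (1−q)·(-6) ⟹ 2 + (-9)q = (-6) + 12q ⟹ q = 8/21.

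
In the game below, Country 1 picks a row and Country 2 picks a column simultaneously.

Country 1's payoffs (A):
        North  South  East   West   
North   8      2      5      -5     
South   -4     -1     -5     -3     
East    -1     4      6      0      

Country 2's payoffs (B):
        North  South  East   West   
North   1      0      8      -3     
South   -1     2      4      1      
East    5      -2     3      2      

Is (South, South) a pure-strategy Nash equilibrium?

Holding Country 2 at South: Country 1 gets -1 from South but could get 4 by switching to East. Country 1 has a profitable deviation.

No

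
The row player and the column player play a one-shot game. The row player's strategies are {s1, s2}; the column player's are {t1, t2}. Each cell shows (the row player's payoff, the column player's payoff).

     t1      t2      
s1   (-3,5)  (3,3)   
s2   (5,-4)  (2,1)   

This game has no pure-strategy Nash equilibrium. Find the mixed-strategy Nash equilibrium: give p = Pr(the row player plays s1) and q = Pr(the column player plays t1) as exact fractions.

Each player's mixing probability is pinned down by making the *other* player indifferent.
The column player indifferent between t1 and t2: p·5 + (1−p)·(-4) = p·3 + (1−p)·1 ⟹ (-4) + 9p = 1 + 2p ⟹ p = 5/7.
The row player indifferent between s1 and s2: q·(-3) + (1−q)·3 = q·5 + (1−q)·2 ⟹ 3 + (-6)q = 2 + 3q ⟹ q = 1/9.

p = 5/7, q = 1/9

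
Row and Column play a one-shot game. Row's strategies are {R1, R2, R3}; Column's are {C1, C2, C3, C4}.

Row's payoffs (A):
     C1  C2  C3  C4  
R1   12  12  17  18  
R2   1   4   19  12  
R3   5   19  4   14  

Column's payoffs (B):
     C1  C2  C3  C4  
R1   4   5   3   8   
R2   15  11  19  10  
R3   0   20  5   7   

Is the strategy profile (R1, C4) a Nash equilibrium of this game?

Yes

Holding Column at C4: Row gets 18 from R1, versus 12 from R2, 14 from R3. No profitable deviation for Row.
Holding Row at R1: Column gets 8 from C4, versus 4 from C1, 5 from C2, 3 from C3. No profitable deviation for Column either.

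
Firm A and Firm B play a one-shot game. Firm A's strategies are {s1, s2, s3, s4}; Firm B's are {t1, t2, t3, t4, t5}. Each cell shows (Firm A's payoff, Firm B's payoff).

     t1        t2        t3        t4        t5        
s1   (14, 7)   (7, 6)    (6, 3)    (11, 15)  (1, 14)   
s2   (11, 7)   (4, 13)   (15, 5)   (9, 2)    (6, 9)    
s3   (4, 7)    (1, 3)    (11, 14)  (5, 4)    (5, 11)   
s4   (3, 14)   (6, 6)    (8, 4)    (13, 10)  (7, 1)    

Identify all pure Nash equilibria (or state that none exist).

None

Find each player's best response to every opponent strategy; NE are the intersections.
Firm A's best responses — vs t1: s1 (payoff 14); vs t2: s1 (payoff 7); vs t3: s2 (payoff 15); vs t4: s4 (payoff 13); vs t5: s4 (payoff 7).
Firm B's best responses — vs s1: t4 (payoff 15); vs s2: t2 (payoff 13); vs s3: t3 (payoff 14); vs s4: t1 (payoff 14).
No cell has both players best-responding. For instance, Firm A's best reply to t5 is s4, but against s4 Firm B prefers t1 over t5.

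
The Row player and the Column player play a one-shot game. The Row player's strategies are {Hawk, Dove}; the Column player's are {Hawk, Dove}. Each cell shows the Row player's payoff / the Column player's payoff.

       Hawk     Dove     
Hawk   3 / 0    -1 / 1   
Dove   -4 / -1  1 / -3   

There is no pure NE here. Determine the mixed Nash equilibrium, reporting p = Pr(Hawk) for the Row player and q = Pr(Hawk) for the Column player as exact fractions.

Each player's mixing probability is pinned down by making the *other* player indifferent.
The Column player indifferent between Hawk and Dove: p·0 + (1−p)·(-1) = p·1 + (1−p)·(-3) ⟹ (-1) + 1p = (-3) + 4p ⟹ p = 2/3.
The Row player indifferent between Hawk and Dove: q·3 + (1−q)·(-1) = q·(-4) + (1−q)·1 ⟹ (-1) + 4q = 1 + (-5)q ⟹ q = 2/9.

p = 2/3, q = 2/9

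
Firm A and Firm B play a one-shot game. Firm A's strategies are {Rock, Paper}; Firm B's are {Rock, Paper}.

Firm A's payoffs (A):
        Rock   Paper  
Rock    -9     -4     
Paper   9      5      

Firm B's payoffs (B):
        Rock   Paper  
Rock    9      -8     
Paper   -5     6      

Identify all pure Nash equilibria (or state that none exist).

Check mutual best responses: a cell is a NE iff neither player can gain by unilaterally deviating.
Firm A's best responses — vs Rock: Paper (payoff 9); vs Paper: Paper (payoff 5).
Firm B's best responses — vs Rock: Rock (payoff 9); vs Paper: Paper (payoff 6).
The only mutual best response is (Paper, Paper); neither player gains by switching there.

(Paper, Paper)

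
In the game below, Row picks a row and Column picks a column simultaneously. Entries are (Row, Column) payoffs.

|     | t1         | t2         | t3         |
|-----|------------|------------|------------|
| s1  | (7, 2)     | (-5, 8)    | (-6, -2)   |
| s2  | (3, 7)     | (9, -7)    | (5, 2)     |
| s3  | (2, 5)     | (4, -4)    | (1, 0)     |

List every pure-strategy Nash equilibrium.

Find each player's best response to every opponent strategy; NE are the intersections.
Row's best responses — vs t1: s1 (payoff 7); vs t2: s2 (payoff 9); vs t3: s2 (payoff 5).
Column's best responses — vs s1: t2 (payoff 8); vs s2: t1 (payoff 7); vs s3: t1 (payoff 5).
No cell has both players best-responding. For instance, Row's best reply to t2 is s2, but against s2 Column prefers t1 over t2.

There is no pure-strategy Nash equilibrium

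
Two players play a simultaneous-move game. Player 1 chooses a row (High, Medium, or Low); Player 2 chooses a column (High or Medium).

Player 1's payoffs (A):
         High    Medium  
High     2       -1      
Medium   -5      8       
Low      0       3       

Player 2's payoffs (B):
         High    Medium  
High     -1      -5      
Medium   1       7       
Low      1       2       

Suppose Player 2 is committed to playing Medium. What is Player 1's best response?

Medium

With Player 2 fixed at Medium, Player 1's payoffs are: High → -1, Medium → 8, Low → 3.
The maximum is 8, achieved by Medium.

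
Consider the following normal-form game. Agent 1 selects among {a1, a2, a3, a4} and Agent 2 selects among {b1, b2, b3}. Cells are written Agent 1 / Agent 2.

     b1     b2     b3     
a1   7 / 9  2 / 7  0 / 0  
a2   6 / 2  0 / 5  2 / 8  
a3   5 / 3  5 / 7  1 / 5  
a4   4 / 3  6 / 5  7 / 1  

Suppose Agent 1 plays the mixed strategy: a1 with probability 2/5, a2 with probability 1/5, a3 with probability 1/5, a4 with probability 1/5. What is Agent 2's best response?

b2

Compute Agent 2's expected payoff from each pure strategy against the given mix.
b1: (2/5)·9 + (1/5)·2 + (1/5)·3 + (1/5)·3 = 26/5
b2: (2/5)·7 + (1/5)·5 + (1/5)·7 + (1/5)·5 = 31/5
b3: (2/5)·0 + (1/5)·8 + (1/5)·5 + (1/5)·1 = 14/5
Highest expected payoff is 31/5, from b2.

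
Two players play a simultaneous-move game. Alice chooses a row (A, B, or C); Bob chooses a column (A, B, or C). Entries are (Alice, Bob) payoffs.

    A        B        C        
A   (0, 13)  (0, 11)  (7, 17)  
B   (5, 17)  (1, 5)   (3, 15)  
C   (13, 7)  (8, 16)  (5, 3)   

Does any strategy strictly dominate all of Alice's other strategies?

No strictly dominant strategy

A strategy is strictly dominant if it gives Alice a strictly higher payoff than every other strategy, against every choice by the opponent.
A is not dominant: against A, B gives 5 > 0.
B is not dominant: against A, C gives 13 > 5.
C is not dominant: against C, A gives 7 > 5.
No single strategy is best against every opponent action.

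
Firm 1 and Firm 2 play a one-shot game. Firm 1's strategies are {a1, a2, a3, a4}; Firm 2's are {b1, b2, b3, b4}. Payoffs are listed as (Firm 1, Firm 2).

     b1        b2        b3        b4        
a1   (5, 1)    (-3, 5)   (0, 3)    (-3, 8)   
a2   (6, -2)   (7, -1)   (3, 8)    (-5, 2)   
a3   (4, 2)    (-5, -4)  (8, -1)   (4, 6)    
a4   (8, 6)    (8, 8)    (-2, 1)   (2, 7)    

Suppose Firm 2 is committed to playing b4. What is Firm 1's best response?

With Firm 2 fixed at b4, Firm 1's payoffs are: a1 → -3, a2 → -5, a3 → 4, a4 → 2.
The maximum is 4, achieved by a3.

a3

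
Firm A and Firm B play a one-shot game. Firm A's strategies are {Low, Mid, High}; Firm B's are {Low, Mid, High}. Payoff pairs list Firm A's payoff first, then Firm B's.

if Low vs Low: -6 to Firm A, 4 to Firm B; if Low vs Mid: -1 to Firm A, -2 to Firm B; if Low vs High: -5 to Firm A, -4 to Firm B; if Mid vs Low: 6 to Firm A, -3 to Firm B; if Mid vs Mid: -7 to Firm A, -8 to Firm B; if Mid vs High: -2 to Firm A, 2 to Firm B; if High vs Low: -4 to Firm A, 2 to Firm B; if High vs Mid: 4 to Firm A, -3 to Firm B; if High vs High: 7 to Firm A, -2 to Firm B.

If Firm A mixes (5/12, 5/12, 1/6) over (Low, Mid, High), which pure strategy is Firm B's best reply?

Firm B's best reply maximizes expected payoff against the mix.
Low: (5/12)·4 + (5/12)·(-3) + (1/6)·2 = 3/4
Mid: (5/12)·(-2) + (5/12)·(-8) + (1/6)·(-3) = -14/3
High: (5/12)·(-4) + (5/12)·2 + (1/6)·(-2) = -7/6
Highest expected payoff is 3/4, from Low.

Low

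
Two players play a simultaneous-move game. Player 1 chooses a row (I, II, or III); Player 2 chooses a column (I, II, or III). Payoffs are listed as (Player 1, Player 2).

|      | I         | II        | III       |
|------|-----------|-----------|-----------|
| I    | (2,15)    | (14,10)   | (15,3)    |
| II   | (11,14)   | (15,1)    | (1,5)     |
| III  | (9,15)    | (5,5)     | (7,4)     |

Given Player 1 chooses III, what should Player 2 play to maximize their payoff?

I

With Player 1 fixed at III, Player 2's payoffs are: I → 15, II → 5, III → 4.
The maximum is 15, achieved by I.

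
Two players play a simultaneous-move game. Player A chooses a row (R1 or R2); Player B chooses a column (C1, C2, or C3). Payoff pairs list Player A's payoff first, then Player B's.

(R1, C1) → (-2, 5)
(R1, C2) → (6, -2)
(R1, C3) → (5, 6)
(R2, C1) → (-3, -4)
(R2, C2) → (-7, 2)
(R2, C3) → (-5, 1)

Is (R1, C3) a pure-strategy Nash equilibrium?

Yes

Holding Player B at C3: Player A gets 5 from R1, versus -5 from R2. No profitable deviation for Player A.
Holding Player A at R1: Player B gets 6 from C3, versus 5 from C1, -2 from C2. No profitable deviation for Player B either.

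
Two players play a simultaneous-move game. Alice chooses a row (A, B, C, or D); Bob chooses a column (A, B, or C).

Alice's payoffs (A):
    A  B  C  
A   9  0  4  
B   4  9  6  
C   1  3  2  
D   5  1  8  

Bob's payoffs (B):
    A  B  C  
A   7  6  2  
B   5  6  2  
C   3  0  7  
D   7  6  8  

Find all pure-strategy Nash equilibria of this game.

(A, A), (B, B), and (D, C)

Check mutual best responses: a cell is a NE iff neither player can gain by unilaterally deviating.
Alice's best responses — vs A: A (payoff 9); vs B: B (payoff 9); vs C: D (payoff 8).
Bob's best responses — vs A: A (payoff 7); vs B: B (payoff 6); vs C: C (payoff 7); vs D: C (payoff 8).
Mutual best responses occur at (A, A), (B, B), and (D, C); at each, neither player gains by switching.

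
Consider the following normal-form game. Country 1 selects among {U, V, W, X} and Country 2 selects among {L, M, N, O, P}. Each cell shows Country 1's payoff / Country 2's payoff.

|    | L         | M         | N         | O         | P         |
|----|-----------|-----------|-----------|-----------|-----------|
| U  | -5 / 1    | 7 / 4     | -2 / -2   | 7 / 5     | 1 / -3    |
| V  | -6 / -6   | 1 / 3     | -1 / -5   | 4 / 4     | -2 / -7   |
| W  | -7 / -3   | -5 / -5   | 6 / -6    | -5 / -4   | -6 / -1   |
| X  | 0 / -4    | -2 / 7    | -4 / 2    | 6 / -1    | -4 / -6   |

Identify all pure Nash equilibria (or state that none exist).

(U, O)

Find each player's best response to every opponent strategy; NE are the intersections.
Country 1's best responses — vs L: X (payoff 0); vs M: U (payoff 7); vs N: W (payoff 6); vs O: U (payoff 7); vs P: U (payoff 1).
Country 2's best responses — vs U: O (payoff 5); vs V: O (payoff 4); vs W: P (payoff -1); vs X: M (payoff 7).
The only mutual best response is (U, O); neither player gains by switching there.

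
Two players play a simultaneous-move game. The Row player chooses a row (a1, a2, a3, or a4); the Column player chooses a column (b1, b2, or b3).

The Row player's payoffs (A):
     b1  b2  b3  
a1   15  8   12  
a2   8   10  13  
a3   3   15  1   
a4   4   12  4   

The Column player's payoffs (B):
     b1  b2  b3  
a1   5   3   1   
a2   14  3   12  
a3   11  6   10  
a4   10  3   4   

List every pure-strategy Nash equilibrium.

(a1, b1)

Find each player's best response to every opponent strategy; NE are the intersections.
The Row player's best responses — vs b1: a1 (payoff 15); vs b2: a3 (payoff 15); vs b3: a2 (payoff 13).
The Column player's best responses — vs a1: b1 (payoff 5); vs a2: b1 (payoff 14); vs a3: b1 (payoff 11); vs a4: b1 (payoff 10).
The only mutual best response is (a1, b1); neither player gains by switching there.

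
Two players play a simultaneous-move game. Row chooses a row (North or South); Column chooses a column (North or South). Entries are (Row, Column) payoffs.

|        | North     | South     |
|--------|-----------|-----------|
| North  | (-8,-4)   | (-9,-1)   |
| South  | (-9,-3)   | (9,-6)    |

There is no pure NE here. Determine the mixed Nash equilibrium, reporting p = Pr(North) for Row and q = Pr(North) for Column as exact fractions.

Each player's mixing probability is pinned down by making the *other* player indifferent.
Column indifferent between North and South: p·(-4) + (1−p)·(-3) = p·(-1) + (1−p)·(-6) ⟹ (-3) + (-1)p = (-6) + 5p ⟹ p = 1/2.
Row indifferent between North and South: q·(-8) + (1−q)·(-9) = q·(-9) + (1−q)·9 ⟹ (-9) + 1q = 9 + (-18)q ⟹ q = 18/19.

p = 1/2, q = 18/19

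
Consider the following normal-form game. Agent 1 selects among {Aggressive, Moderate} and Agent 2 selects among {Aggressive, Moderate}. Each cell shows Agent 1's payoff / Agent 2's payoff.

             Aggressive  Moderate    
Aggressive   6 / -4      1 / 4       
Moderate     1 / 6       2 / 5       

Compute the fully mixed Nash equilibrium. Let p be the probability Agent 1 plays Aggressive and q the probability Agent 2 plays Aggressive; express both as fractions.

Each player's mixing probability is pinned down by making the *other* player indifferent.
Agent 2 indifferent between Aggressive and Moderate: p·(-4) + (1−p)·6 = p·4 + (1−p)·5 ⟹ 6 + (-10)p = 5 + (-1)p ⟹ p = 1/9.
Agent 1 indifferent between Aggressive and Moderate: q·6 + (1−q)·1 = q·1 + (1−q)·2 ⟹ 1 + 5q = 2 + (-1)q ⟹ q = 1/6.

p = 1/9, q = 1/6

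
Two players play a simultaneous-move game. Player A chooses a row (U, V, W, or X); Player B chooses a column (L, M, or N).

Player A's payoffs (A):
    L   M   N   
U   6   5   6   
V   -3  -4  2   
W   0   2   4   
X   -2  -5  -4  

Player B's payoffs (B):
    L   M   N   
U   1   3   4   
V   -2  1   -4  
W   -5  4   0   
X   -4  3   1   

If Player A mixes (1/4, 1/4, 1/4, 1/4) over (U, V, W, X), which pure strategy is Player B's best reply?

M

Compute Player B's expected payoff from each pure strategy against the given mix.
L: (1/4)·1 + (1/4)·(-2) + (1/4)·(-5) + (1/4)·(-4) = -5/2
M: (1/4)·3 + (1/4)·1 + (1/4)·4 + (1/4)·3 = 11/4
N: (1/4)·4 + (1/4)·(-4) + (1/4)·0 + (1/4)·1 = 1/4
Highest expected payoff is 11/4, from M.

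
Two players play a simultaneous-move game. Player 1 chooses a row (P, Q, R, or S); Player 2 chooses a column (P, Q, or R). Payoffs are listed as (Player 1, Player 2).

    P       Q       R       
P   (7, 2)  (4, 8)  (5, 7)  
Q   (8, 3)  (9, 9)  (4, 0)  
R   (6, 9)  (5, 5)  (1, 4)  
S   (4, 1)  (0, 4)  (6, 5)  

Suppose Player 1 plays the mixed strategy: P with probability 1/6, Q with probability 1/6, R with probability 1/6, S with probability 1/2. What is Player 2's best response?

Player 2's best reply maximizes expected payoff against the mix.
P: (1/6)·2 + (1/6)·3 + (1/6)·9 + (1/2)·1 = 17/6
Q: (1/6)·8 + (1/6)·9 + (1/6)·5 + (1/2)·4 = 17/3
R: (1/6)·7 + (1/6)·0 + (1/6)·4 + (1/2)·5 = 13/3
Highest expected payoff is 17/3, from Q.

Q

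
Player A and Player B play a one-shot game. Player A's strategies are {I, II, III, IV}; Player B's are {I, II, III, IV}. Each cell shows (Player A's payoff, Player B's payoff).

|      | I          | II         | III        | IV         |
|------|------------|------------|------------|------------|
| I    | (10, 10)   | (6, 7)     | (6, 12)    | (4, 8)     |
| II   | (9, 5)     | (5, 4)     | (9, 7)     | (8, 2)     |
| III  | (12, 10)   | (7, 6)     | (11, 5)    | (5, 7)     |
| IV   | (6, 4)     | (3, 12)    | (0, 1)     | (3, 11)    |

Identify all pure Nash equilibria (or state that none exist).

Check mutual best responses: a cell is a NE iff neither player can gain by unilaterally deviating.
Player A's best responses — vs I: III (payoff 12); vs II: III (payoff 7); vs III: III (payoff 11); vs IV: II (payoff 8).
Player B's best responses — vs I: III (payoff 12); vs II: III (payoff 7); vs III: I (payoff 10); vs IV: II (payoff 12).
The only mutual best response is (III, I); neither player gains by switching there.

(III, I)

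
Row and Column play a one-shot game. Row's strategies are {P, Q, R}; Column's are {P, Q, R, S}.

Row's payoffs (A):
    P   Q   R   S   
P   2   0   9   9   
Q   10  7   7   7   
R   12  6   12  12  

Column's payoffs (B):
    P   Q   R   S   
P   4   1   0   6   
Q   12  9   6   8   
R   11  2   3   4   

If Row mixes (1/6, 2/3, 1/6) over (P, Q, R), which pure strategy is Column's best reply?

P

Column's best reply maximizes expected payoff against the mix.
P: (1/6)·4 + (2/3)·12 + (1/6)·11 = 21/2
Q: (1/6)·1 + (2/3)·9 + (1/6)·2 = 13/2
R: (1/6)·0 + (2/3)·6 + (1/6)·3 = 9/2
S: (1/6)·6 + (2/3)·8 + (1/6)·4 = 7
Highest expected payoff is 21/2, from P.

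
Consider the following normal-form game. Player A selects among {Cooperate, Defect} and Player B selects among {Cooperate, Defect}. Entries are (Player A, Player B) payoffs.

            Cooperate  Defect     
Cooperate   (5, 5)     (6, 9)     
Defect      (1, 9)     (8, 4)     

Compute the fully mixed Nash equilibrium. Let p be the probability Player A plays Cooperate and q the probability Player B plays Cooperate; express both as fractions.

Each player's mixing probability is pinned down by making the *other* player indifferent.
Player B indifferent between Cooperate and Defect: p·5 + (1−p)·9 = p·9 + (1−p)·4 ⟹ 9 + (-4)p = 4 + 5p ⟹ p = 5/9.
Player A indifferent between Cooperate and Defect: q·5 + (1−q)·6 = q·1 + (1−q)·8 ⟹ 6 + (-1)q = 8 + (-7)q ⟹ q = 1/3.

p = 5/9, q = 1/3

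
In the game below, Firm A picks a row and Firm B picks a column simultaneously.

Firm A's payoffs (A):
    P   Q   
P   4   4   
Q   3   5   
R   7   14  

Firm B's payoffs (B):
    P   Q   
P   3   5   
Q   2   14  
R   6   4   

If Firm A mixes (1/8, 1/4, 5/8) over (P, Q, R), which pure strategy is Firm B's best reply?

Compute Firm B's expected payoff from each pure strategy against the given mix.
P: (1/8)·3 + (1/4)·2 + (5/8)·6 = 37/8
Q: (1/8)·5 + (1/4)·14 + (5/8)·4 = 53/8
Highest expected payoff is 53/8, from Q.

Q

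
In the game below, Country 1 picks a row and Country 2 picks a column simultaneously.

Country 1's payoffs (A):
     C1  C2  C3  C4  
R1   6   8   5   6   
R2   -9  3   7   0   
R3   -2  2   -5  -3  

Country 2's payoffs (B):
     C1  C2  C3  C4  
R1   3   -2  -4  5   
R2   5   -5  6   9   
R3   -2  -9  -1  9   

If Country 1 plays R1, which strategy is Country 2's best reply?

With Country 1 fixed at R1, Country 2's payoffs are: C1 → 3, C2 → -2, C3 → -4, C4 → 5.
The maximum is 5, achieved by C4.

C4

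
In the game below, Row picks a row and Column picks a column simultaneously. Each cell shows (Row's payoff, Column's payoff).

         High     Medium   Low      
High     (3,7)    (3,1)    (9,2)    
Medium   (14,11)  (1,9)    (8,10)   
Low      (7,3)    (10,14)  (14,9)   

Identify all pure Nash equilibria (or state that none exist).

(Medium, High) and (Low, Medium)

Check mutual best responses: a cell is a NE iff neither player can gain by unilaterally deviating.
Row's best responses — vs High: Medium (payoff 14); vs Medium: Low (payoff 10); vs Low: Low (payoff 14).
Column's best responses — vs High: High (payoff 7); vs Medium: High (payoff 11); vs Low: Medium (payoff 14).
Mutual best responses occur at (Medium, High) and (Low, Medium); at each, neither player gains by switching.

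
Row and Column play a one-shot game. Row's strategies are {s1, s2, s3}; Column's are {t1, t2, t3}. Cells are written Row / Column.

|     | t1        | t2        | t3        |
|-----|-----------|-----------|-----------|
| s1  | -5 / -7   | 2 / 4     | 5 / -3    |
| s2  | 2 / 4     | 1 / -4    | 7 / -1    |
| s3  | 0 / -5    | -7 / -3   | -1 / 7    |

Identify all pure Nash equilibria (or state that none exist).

Check mutual best responses: a cell is a NE iff neither player can gain by unilaterally deviating.
Row's best responses — vs t1: s2 (payoff 2); vs t2: s1 (payoff 2); vs t3: s2 (payoff 7).
Column's best responses — vs s1: t2 (payoff 4); vs s2: t1 (payoff 4); vs s3: t3 (payoff 7).
Mutual best responses occur at (s1, t2) and (s2, t1); at each, neither player gains by switching.

(s1, t2) and (s2, t1)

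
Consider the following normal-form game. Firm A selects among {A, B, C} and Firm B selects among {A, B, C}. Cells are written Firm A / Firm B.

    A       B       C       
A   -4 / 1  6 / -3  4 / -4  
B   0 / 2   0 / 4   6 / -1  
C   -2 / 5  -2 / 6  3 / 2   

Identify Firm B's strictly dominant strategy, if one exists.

No strictly dominant strategy

A strategy is strictly dominant if it gives Firm B a strictly higher payoff than every other strategy, against every choice by the opponent.
A is not dominant: against B, B gives 4 > 2.
B is not dominant: against A, A gives 1 > -3.
C is not dominant: against A, A gives 1 > -4.
No single strategy is best against every opponent action.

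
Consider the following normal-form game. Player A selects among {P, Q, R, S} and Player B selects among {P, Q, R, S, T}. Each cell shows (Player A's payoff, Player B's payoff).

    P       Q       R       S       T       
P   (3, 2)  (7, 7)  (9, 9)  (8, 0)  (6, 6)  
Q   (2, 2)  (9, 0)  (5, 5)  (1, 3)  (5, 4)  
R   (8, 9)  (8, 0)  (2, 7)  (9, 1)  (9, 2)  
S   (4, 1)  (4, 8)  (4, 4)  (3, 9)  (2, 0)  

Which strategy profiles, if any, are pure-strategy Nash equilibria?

A profile is a Nash equilibrium when each player is best-responding to the other.
Player A's best responses — vs P: R (payoff 8); vs Q: Q (payoff 9); vs R: P (payoff 9); vs S: R (payoff 9); vs T: R (payoff 9).
Player B's best responses — vs P: R (payoff 9); vs Q: R (payoff 5); vs R: P (payoff 9); vs S: S (payoff 9).
Mutual best responses occur at (P, R) and (R, P); at each, neither player gains by switching.

(P, R) and (R, P)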